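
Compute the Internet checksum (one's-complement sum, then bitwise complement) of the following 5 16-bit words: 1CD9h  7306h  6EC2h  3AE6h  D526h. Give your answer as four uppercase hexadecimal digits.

F150

One's-complement addition (fold any carry out of bit 15 back into bit 0):
  0x1CD9 + 0x7306 = 0x08FDF
  0x8FDF + 0x6EC2 = 0x0FEA1
  0xFEA1 + 0x3AE6 = 0x13987 → wrap carry → 0x3988
  0x3988 + 0xD526 = 0x10EAE → wrap carry → 0x0EAF
One's-complement sum = 0x0EAF.
Checksum = ~0x0EAF & 0xFFFF = 0xF150.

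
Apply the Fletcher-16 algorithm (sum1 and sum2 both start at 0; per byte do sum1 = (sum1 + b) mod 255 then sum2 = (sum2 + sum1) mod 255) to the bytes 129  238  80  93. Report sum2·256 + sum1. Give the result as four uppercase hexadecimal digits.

D01E

Running sums (mod 255):
  after byte 0 (129): sum1=129, sum2=129
  after byte 1 (238): sum1=112, sum2=241
  after byte 2 (80): sum1=192, sum2=178
  after byte 3 (93): sum1=30, sum2=208
Checksum = sum2·256 + sum1 = 208·256 + 30 = 53278 = 0xD01E.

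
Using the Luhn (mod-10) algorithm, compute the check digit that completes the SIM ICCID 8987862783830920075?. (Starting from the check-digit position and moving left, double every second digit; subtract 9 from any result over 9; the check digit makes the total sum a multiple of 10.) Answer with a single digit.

Partial digits right→left: 5 7 0 0 2 9 0 3 8 3 8 7 2 6 8 7 8 9 8
Double every second digit counting from the check-digit position (so the 1st, 3rd, 5th, ... of the partial from the right).
  doubled (with −9 where >9): 1 0 4 0 7 7 4 7 7 7 → sum 44
  kept as-is: 7 0 9 3 3 7 6 7 9 → sum 51
Total = 44 + 51 = 95.
Check digit = (10 − (95 mod 10)) mod 10 = 5.

5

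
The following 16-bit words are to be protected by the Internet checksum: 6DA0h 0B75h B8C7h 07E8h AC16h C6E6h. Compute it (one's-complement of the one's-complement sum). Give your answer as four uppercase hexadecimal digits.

533D

One's-complement addition (fold any carry out of bit 15 back into bit 0):
  0x6DA0 + 0x0B75 = 0x07915
  0x7915 + 0xB8C7 = 0x131DC → wrap carry → 0x31DD
  0x31DD + 0x07E8 = 0x039C5
  0x39C5 + 0xAC16 = 0x0E5DB
  0xE5DB + 0xC6E6 = 0x1ACC1 → wrap carry → 0xACC2
One's-complement sum = 0xACC2.
Checksum = ~0xACC2 & 0xFFFF = 0x533D.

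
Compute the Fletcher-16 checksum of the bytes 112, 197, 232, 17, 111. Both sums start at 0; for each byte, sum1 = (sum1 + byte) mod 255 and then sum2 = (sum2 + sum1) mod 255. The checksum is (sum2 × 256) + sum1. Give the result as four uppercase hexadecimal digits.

959F

Running sums (mod 255):
  after byte 0 (112): sum1=112, sum2=112
  after byte 1 (197): sum1=54, sum2=166
  after byte 2 (232): sum1=31, sum2=197
  after byte 3 (17): sum1=48, sum2=245
  after byte 4 (111): sum1=159, sum2=149
Checksum = sum2·256 + sum1 = 149·256 + 159 = 38303 = 0x959F.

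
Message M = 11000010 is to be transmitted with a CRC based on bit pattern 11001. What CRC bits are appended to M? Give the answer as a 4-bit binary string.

Append 4 zeros: 110000100000. Divide by 11001 (XOR where the leading bit is 1):
  pos 0: 11000 XOR 11001 = 00001
  pos 4: 10100 XOR 11001 = 01101
  pos 5: 11010 XOR 11001 = 00011
Remainder (last 4 bits) = 1100. This is the CRC / FCS.

1100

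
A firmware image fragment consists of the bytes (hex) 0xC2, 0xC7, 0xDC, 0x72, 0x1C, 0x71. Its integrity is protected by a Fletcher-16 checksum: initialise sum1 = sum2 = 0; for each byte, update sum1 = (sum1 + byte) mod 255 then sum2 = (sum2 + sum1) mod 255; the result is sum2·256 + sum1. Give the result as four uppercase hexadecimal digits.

Running sums (mod 255):
  after byte 0 (0xC2): sum1=194, sum2=194
  after byte 1 (0xC7): sum1=138, sum2=77
  after byte 2 (0xDC): sum1=103, sum2=180
  after byte 3 (0x72): sum1=217, sum2=142
  after byte 4 (0x1C): sum1=245, sum2=132
  after byte 5 (0x71): sum1=103, sum2=235
Checksum = sum2·256 + sum1 = 235·256 + 103 = 60263 = 0xEB67.

EB67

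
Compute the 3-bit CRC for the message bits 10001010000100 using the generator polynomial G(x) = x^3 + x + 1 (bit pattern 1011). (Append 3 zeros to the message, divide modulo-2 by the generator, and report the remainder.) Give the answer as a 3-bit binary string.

Append 3 zeros: 10001010000100000. Divide by 1011 (XOR where the leading bit is 1):
  pos 0: 1000 XOR 1011 = 0011
  pos 2: 1110 XOR 1011 = 0101
  pos 3: 1011 XOR 1011 = 0000
  pos 11: 1000 XOR 1011 = 0011
  pos 13: 1100 XOR 1011 = 0111
Remainder (last 3 bits) = 111. This is the CRC / FCS.

111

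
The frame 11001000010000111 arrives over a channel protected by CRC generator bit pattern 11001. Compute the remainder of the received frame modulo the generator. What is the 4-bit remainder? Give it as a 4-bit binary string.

0000

Modulo-2 division of 11001000010000111 by 11001:
  pos 0: 11001 XOR 11001 = 00000
  pos 9: 10000 XOR 11001 = 01001
  pos 10: 10011 XOR 11001 = 01010
  pos 11: 10101 XOR 11001 = 01100
  pos 12: 11001 XOR 11001 = 00000
Remainder = 0000 (zero — the frame passes the CRC check).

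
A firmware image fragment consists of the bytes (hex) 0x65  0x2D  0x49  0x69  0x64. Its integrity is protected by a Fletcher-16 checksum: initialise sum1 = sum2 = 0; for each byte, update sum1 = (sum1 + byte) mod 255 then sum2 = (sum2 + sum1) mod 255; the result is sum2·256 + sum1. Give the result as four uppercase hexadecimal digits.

Running sums (mod 255):
  after byte 0 (0x65): sum1=101, sum2=101
  after byte 1 (0x2D): sum1=146, sum2=247
  after byte 2 (0x49): sum1=219, sum2=211
  after byte 3 (0x69): sum1=69, sum2=25
  after byte 4 (0x64): sum1=169, sum2=194
Checksum = sum2·256 + sum1 = 194·256 + 169 = 49833 = 0xC2A9.

C2A9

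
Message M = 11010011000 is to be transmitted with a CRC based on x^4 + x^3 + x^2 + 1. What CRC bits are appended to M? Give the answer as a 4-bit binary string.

0001

Append 4 zeros: 110100110000000. Divide by 11101 (XOR where the leading bit is 1):
  pos 0: 11010 XOR 11101 = 00111
  pos 2: 11101 XOR 11101 = 00000
  pos 7: 10000 XOR 11101 = 01101
  pos 8: 11010 XOR 11101 = 00111
  pos 10: 11100 XOR 11101 = 00001
Remainder (last 4 bits) = 0001. This is the CRC / FCS.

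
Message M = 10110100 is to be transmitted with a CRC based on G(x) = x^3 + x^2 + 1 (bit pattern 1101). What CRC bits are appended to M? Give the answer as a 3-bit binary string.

101

Append 3 zeros: 10110100000. Divide by 1101 (XOR where the leading bit is 1):
  pos 0: 1011 XOR 1101 = 0110
  pos 1: 1100 XOR 1101 = 0001
  pos 4: 1100 XOR 1101 = 0001
  pos 7: 1000 XOR 1101 = 0101
Remainder (last 3 bits) = 101. This is the CRC / FCS.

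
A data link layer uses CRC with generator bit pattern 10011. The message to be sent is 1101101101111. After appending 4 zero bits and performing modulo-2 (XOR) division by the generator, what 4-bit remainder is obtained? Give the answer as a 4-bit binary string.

1110

Append 4 zeros: 11011011011110000. Divide by 10011 (XOR where the leading bit is 1):
  pos 0: 11011 XOR 10011 = 01000
  pos 1: 10000 XOR 10011 = 00011
  pos 4: 11110 XOR 10011 = 01101
  pos 5: 11011 XOR 10011 = 01000
  pos 6: 10001 XOR 10011 = 00010
  pos 9: 10110 XOR 10011 = 00101
  pos 11: 10100 XOR 10011 = 00111
Remainder (last 4 bits) = 1110. This is the CRC / FCS.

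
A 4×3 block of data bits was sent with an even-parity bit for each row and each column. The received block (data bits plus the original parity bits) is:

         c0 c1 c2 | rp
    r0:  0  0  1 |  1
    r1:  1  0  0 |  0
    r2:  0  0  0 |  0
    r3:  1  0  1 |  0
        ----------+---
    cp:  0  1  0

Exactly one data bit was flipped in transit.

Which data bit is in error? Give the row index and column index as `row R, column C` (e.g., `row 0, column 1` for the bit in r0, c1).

Recompute each row's even parity and compare to rp:
  r0: data parity 1, sent rp 1 → ok
  r1: data parity 1, sent rp 0 → mismatch
  r2: data parity 0, sent rp 0 → ok
  r3: data parity 0, sent rp 0 → ok
Recompute each column's even parity and compare to cp:
  c0: data parity 0, sent cp 0 → ok
  c1: data parity 0, sent cp 1 → mismatch
  c2: data parity 0, sent cp 0 → ok
Exactly one row (r1) and one column (c1) fail → the flipped bit is at their intersection.

row 1, column 1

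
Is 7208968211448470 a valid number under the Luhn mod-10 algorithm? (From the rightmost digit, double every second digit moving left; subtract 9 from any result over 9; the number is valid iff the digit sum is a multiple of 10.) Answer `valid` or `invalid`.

From the right, keep odd positions and double even positions (subtract 9 from any doubled value over 9):
  doubled (positions 2,4,...): 5 7 8 2 7 9 0 5 → sum 43
  kept (positions 1,3,...): 0 4 4 1 2 6 8 2 → sum 27
Total = 70.
70 mod 10 = 0, so the number is valid.

valid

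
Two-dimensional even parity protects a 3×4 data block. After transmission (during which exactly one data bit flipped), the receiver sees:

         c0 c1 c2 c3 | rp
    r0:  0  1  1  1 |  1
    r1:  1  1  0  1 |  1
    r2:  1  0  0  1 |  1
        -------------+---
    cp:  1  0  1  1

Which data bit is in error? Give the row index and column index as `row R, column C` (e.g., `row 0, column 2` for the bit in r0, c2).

row 2, column 0

Recompute each row's even parity and compare to rp:
  r0: data parity 1, sent rp 1 → ok
  r1: data parity 1, sent rp 1 → ok
  r2: data parity 0, sent rp 1 → mismatch
Recompute each column's even parity and compare to cp:
  c0: data parity 0, sent cp 1 → mismatch
  c1: data parity 0, sent cp 0 → ok
  c2: data parity 1, sent cp 1 → ok
  c3: data parity 1, sent cp 1 → ok
Exactly one row (r2) and one column (c0) fail → the flipped bit is at their intersection.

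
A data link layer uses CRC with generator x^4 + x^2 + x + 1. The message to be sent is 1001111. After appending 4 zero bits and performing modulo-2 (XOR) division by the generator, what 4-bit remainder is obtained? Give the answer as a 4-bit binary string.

Append 4 zeros: 10011110000. Divide by 10111 (XOR where the leading bit is 1):
  pos 0: 10011 XOR 10111 = 00100
  pos 2: 10011 XOR 10111 = 00100
  pos 4: 10000 XOR 10111 = 00111
  pos 6: 11100 XOR 10111 = 01011
Remainder (last 4 bits) = 1011. This is the CRC / FCS.

1011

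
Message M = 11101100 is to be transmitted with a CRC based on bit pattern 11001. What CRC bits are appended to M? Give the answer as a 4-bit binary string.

1010

Append 4 zeros: 111011000000. Divide by 11001 (XOR where the leading bit is 1):
  pos 0: 11101 XOR 11001 = 00100
  pos 2: 10010 XOR 11001 = 01011
  pos 3: 10110 XOR 11001 = 01111
  pos 4: 11110 XOR 11001 = 00111
  pos 6: 11100 XOR 11001 = 00101
Remainder (last 4 bits) = 1010. This is the CRC / FCS.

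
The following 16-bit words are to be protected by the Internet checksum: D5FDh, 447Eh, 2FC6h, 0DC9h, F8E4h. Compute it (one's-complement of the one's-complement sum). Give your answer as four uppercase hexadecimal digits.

AF0F

One's-complement addition (fold any carry out of bit 15 back into bit 0):
  0xD5FD + 0x447E = 0x11A7B → wrap carry → 0x1A7C
  0x1A7C + 0x2FC6 = 0x04A42
  0x4A42 + 0x0DC9 = 0x0580B
  0x580B + 0xF8E4 = 0x150EF → wrap carry → 0x50F0
One's-complement sum = 0x50F0.
Checksum = ~0x50F0 & 0xFFFF = 0xAF0F.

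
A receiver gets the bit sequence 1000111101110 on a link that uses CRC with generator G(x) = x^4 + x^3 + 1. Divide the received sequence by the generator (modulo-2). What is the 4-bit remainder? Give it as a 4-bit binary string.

0000

Modulo-2 division of 1000111101110 by 11001:
  pos 0: 10001 XOR 11001 = 01000
  pos 1: 10001 XOR 11001 = 01000
  pos 2: 10001 XOR 11001 = 01000
  pos 3: 10001 XOR 11001 = 01000
  pos 4: 10000 XOR 11001 = 01001
  pos 5: 10011 XOR 11001 = 01010
  pos 6: 10101 XOR 11001 = 01100
  pos 7: 11001 XOR 11001 = 00000
Remainder = 0000 (zero — the frame passes the CRC check).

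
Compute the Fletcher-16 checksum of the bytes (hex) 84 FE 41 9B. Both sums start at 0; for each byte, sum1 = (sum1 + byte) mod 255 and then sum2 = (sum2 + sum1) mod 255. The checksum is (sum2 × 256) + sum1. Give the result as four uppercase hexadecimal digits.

Running sums (mod 255):
  after byte 0 (84): sum1=132, sum2=132
  after byte 1 (FE): sum1=131, sum2=8
  after byte 2 (41): sum1=196, sum2=204
  after byte 3 (9B): sum1=96, sum2=45
Checksum = sum2·256 + sum1 = 45·256 + 96 = 11616 = 0x2D60.

2D60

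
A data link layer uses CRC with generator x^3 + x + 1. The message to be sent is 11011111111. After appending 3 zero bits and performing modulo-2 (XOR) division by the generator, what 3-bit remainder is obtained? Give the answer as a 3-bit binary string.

Append 3 zeros: 11011111111000. Divide by 1011 (XOR where the leading bit is 1):
  pos 0: 1101 XOR 1011 = 0110
  pos 1: 1101 XOR 1011 = 0110
  pos 2: 1101 XOR 1011 = 0110
  pos 3: 1101 XOR 1011 = 0110
  pos 4: 1101 XOR 1011 = 0110
  pos 5: 1101 XOR 1011 = 0110
  pos 6: 1101 XOR 1011 = 0110
  pos 7: 1101 XOR 1011 = 0110
  pos 8: 1100 XOR 1011 = 0111
  pos 9: 1110 XOR 1011 = 0101
  pos 10: 1010 XOR 1011 = 0001
Remainder (last 3 bits) = 001. This is the CRC / FCS.

001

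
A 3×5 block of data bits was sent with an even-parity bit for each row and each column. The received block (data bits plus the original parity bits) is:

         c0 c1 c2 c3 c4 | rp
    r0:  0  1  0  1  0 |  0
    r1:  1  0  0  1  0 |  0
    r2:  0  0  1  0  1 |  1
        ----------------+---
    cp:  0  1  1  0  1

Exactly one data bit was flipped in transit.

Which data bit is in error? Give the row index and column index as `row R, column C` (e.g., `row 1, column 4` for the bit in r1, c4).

Recompute each row's even parity and compare to rp:
  r0: data parity 0, sent rp 0 → ok
  r1: data parity 0, sent rp 0 → ok
  r2: data parity 0, sent rp 1 → mismatch
Recompute each column's even parity and compare to cp:
  c0: data parity 1, sent cp 0 → mismatch
  c1: data parity 1, sent cp 1 → ok
  c2: data parity 1, sent cp 1 → ok
  c3: data parity 0, sent cp 0 → ok
  c4: data parity 1, sent cp 1 → ok
Exactly one row (r2) and one column (c0) fail → the flipped bit is at their intersection.

row 2, column 0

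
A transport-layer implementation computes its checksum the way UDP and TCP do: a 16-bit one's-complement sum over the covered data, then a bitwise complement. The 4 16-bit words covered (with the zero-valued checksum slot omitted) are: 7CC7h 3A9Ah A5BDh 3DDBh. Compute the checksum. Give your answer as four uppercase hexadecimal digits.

One's-complement addition (fold any carry out of bit 15 back into bit 0):
  0x7CC7 + 0x3A9A = 0x0B761
  0xB761 + 0xA5BD = 0x15D1E → wrap carry → 0x5D1F
  0x5D1F + 0x3DDB = 0x09AFA
One's-complement sum = 0x9AFA.
Checksum = ~0x9AFA & 0xFFFF = 0x6505.

6505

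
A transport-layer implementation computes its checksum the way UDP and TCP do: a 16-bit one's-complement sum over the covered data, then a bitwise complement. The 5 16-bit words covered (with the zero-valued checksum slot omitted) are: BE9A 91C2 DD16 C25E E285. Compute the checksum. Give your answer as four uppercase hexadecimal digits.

2DA7

One's-complement addition (fold any carry out of bit 15 back into bit 0):
  0xBE9A + 0x91C2 = 0x1505C → wrap carry → 0x505D
  0x505D + 0xDD16 = 0x12D73 → wrap carry → 0x2D74
  0x2D74 + 0xC25E = 0x0EFD2
  0xEFD2 + 0xE285 = 0x1D257 → wrap carry → 0xD258
One's-complement sum = 0xD258.
Checksum = ~0xD258 & 0xFFFF = 0x2DA7.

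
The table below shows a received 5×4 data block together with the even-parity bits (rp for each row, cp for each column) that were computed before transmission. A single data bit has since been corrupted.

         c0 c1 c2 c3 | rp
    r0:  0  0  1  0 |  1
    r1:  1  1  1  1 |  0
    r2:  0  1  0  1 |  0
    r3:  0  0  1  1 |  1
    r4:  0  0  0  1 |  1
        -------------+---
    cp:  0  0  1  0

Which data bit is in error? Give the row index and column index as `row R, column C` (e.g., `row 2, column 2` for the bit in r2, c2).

Recompute each row's even parity and compare to rp:
  r0: data parity 1, sent rp 1 → ok
  r1: data parity 0, sent rp 0 → ok
  r2: data parity 0, sent rp 0 → ok
  r3: data parity 0, sent rp 1 → mismatch
  r4: data parity 1, sent rp 1 → ok
Recompute each column's even parity and compare to cp:
  c0: data parity 1, sent cp 0 → mismatch
  c1: data parity 0, sent cp 0 → ok
  c2: data parity 1, sent cp 1 → ok
  c3: data parity 0, sent cp 0 → ok
Exactly one row (r3) and one column (c0) fail → the flipped bit is at their intersection.

row 3, column 0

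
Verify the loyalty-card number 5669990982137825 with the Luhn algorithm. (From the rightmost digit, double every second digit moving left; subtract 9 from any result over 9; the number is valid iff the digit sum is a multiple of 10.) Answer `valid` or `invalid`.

From the right, keep odd positions and double even positions (subtract 9 from any doubled value over 9):
  doubled (positions 2,4,...): 4 5 2 7 0 9 3 1 → sum 31
  kept (positions 1,3,...): 5 8 3 2 9 9 9 6 → sum 51
Total = 82.
82 mod 10 = 2, so the number is invalid.

invalid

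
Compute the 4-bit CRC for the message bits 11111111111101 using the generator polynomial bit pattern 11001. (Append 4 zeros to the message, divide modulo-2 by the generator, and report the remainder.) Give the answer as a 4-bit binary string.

Append 4 zeros: 111111111111010000. Divide by 11001 (XOR where the leading bit is 1):
  pos 0: 11111 XOR 11001 = 00110
  pos 2: 11011 XOR 11001 = 00010
  pos 5: 10111 XOR 11001 = 01110
  pos 6: 11101 XOR 11001 = 00100
  pos 8: 10010 XOR 11001 = 01011
  pos 9: 10111 XOR 11001 = 01110
  pos 10: 11100 XOR 11001 = 00101
  pos 12: 10100 XOR 11001 = 01101
  pos 13: 11010 XOR 11001 = 00011
Remainder (last 4 bits) = 0011. This is the CRC / FCS.

0011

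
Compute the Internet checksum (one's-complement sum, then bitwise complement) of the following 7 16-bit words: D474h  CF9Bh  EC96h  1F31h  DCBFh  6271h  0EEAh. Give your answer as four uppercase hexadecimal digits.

One's-complement addition (fold any carry out of bit 15 back into bit 0):
  0xD474 + 0xCF9B = 0x1A40F → wrap carry → 0xA410
  0xA410 + 0xEC96 = 0x190A6 → wrap carry → 0x90A7
  0x90A7 + 0x1F31 = 0x0AFD8
  0xAFD8 + 0xDCBF = 0x18C97 → wrap carry → 0x8C98
  0x8C98 + 0x6271 = 0x0EF09
  0xEF09 + 0x0EEA = 0x0FDF3
One's-complement sum = 0xFDF3.
Checksum = ~0xFDF3 & 0xFFFF = 0x020C.

020C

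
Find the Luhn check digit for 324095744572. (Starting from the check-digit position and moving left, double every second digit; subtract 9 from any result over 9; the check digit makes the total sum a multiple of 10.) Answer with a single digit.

Partial digits right→left: 2 7 5 4 4 7 5 9 0 4 2 3
Double every second digit counting from the check-digit position (so the 1st, 3rd, 5th, ... of the partial from the right).
  doubled (with −9 where >9): 4 1 8 1 0 4 → sum 18
  kept as-is: 7 4 7 9 4 3 → sum 34
Total = 18 + 34 = 52.
Check digit = (10 − (52 mod 10)) mod 10 = 8.

8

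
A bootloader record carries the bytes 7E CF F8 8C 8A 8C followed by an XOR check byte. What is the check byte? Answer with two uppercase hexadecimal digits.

XOR the bytes together:
  start with 0x7E
  0x7E ⊕ 0xCF = 0xB1
  0xB1 ⊕ 0xF8 = 0x49
  0x49 ⊕ 0x8C = 0xC5
  0xC5 ⊕ 0x8A = 0x4F
  0x4F ⊕ 0x8C = 0xC3

C3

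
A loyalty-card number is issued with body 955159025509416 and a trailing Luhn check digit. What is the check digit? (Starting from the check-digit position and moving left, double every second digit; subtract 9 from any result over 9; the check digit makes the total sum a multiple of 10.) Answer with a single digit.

5

Partial digits right→left: 6 1 4 9 0 5 5 2 0 9 5 1 5 5 9
Double every second digit counting from the check-digit position (so the 1st, 3rd, 5th, ... of the partial from the right).
  doubled (with −9 where >9): 3 8 0 1 0 1 1 9 → sum 23
  kept as-is: 1 9 5 2 9 1 5 → sum 32
Total = 23 + 32 = 55.
Check digit = (10 − (55 mod 10)) mod 10 = 5.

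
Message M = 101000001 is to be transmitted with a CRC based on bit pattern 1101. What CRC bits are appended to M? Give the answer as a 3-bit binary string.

Append 3 zeros: 101000001000. Divide by 1101 (XOR where the leading bit is 1):
  pos 0: 1010 XOR 1101 = 0111
  pos 1: 1110 XOR 1101 = 0011
  pos 3: 1100 XOR 1101 = 0001
  pos 6: 1010 XOR 1101 = 0111
  pos 7: 1110 XOR 1101 = 0011
Remainder (last 3 bits) = 110. This is the CRC / FCS.

110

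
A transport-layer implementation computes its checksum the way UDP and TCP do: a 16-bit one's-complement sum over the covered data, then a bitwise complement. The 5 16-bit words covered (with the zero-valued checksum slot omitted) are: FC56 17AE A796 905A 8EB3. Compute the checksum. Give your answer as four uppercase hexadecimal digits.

One's-complement addition (fold any carry out of bit 15 back into bit 0):
  0xFC56 + 0x17AE = 0x11404 → wrap carry → 0x1405
  0x1405 + 0xA796 = 0x0BB9B
  0xBB9B + 0x905A = 0x14BF5 → wrap carry → 0x4BF6
  0x4BF6 + 0x8EB3 = 0x0DAA9
One's-complement sum = 0xDAA9.
Checksum = ~0xDAA9 & 0xFFFF = 0x2556.

2556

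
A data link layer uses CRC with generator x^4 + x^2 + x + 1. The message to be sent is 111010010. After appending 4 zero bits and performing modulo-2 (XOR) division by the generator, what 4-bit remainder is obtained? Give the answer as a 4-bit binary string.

1101

Append 4 zeros: 1110100100000. Divide by 10111 (XOR where the leading bit is 1):
  pos 0: 11101 XOR 10111 = 01010
  pos 1: 10100 XOR 10111 = 00011
  pos 4: 11010 XOR 10111 = 01101
  pos 5: 11010 XOR 10111 = 01101
  pos 6: 11010 XOR 10111 = 01101
  pos 7: 11010 XOR 10111 = 01101
  pos 8: 11010 XOR 10111 = 01101
Remainder (last 4 bits) = 1101. This is the CRC / FCS.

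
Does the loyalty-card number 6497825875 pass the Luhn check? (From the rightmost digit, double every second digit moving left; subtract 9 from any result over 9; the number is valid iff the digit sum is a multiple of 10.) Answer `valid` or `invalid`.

invalid

From the right, keep odd positions and double even positions (subtract 9 from any doubled value over 9):
  doubled (positions 2,4,...): 5 1 7 9 3 → sum 25
  kept (positions 1,3,...): 5 8 2 7 4 → sum 26
Total = 51.
51 mod 10 = 1, so the number is invalid.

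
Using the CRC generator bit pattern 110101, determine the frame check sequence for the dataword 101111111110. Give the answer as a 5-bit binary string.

Append 5 zeros: 10111111111000000. Divide by 110101 (XOR where the leading bit is 1):
  pos 0: 101111 XOR 110101 = 011010
  pos 1: 110101 XOR 110101 = 000000
  pos 7: 111100 XOR 110101 = 001001
  pos 9: 100100 XOR 110101 = 010001
  pos 10: 100010 XOR 110101 = 010111
  pos 11: 101110 XOR 110101 = 011011
Remainder (last 5 bits) = 11011. This is the CRC / FCS.

11011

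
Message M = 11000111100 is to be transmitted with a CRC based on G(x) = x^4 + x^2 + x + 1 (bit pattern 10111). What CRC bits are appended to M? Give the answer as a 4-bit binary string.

0110

Append 4 zeros: 110001111000000. Divide by 10111 (XOR where the leading bit is 1):
  pos 0: 11000 XOR 10111 = 01111
  pos 1: 11111 XOR 10111 = 01000
  pos 2: 10001 XOR 10111 = 00110
  pos 4: 11011 XOR 10111 = 01100
  pos 5: 11000 XOR 10111 = 01111
  pos 6: 11110 XOR 10111 = 01001
  pos 7: 10010 XOR 10111 = 00101
  pos 9: 10100 XOR 10111 = 00011
Remainder (last 4 bits) = 0110. This is the CRC / FCS.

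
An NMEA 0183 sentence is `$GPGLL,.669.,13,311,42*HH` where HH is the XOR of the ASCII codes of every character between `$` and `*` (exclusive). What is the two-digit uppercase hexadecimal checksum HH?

5E

XOR the ASCII codes of the payload characters:
  'G' = 0x47 → acc = 0x47
  'P' = 0x50 → acc = 0x17
  'G' = 0x47 → acc = 0x50
  'L' = 0x4C → acc = 0x1C
  'L' = 0x4C → acc = 0x50
  ',' = 0x2C → acc = 0x7C
  '.' = 0x2E → acc = 0x52
  '6' = 0x36 → acc = 0x64
  '6' = 0x36 → acc = 0x52
  '9' = 0x39 → acc = 0x6B
  '.' = 0x2E → acc = 0x45
  ',' = 0x2C → acc = 0x69
  '1' = 0x31 → acc = 0x58
  '3' = 0x33 → acc = 0x6B
  ',' = 0x2C → acc = 0x47
  '3' = 0x33 → acc = 0x74
  '1' = 0x31 → acc = 0x45
  '1' = 0x31 → acc = 0x74
  ',' = 0x2C → acc = 0x58
  '4' = 0x34 → acc = 0x6C
  '2' = 0x32 → acc = 0x5E
Checksum = 0x5E.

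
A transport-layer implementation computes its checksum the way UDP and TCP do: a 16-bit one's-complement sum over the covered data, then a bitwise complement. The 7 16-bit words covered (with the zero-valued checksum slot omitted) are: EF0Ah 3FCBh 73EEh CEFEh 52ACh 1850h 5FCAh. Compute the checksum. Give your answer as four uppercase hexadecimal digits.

C375

One's-complement addition (fold any carry out of bit 15 back into bit 0):
  0xEF0A + 0x3FCB = 0x12ED5 → wrap carry → 0x2ED6
  0x2ED6 + 0x73EE = 0x0A2C4
  0xA2C4 + 0xCEFE = 0x171C2 → wrap carry → 0x71C3
  0x71C3 + 0x52AC = 0x0C46F
  0xC46F + 0x1850 = 0x0DCBF
  0xDCBF + 0x5FCA = 0x13C89 → wrap carry → 0x3C8A
One's-complement sum = 0x3C8A.
Checksum = ~0x3C8A & 0xFFFF = 0xC375.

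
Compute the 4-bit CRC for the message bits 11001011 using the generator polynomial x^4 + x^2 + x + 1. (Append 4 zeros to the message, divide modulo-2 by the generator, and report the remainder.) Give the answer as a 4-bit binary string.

0111

Append 4 zeros: 110010110000. Divide by 10111 (XOR where the leading bit is 1):
  pos 0: 11001 XOR 10111 = 01110
  pos 1: 11100 XOR 10111 = 01011
  pos 2: 10111 XOR 10111 = 00000
  pos 7: 10000 XOR 10111 = 00111
Remainder (last 4 bits) = 0111. This is the CRC / FCS.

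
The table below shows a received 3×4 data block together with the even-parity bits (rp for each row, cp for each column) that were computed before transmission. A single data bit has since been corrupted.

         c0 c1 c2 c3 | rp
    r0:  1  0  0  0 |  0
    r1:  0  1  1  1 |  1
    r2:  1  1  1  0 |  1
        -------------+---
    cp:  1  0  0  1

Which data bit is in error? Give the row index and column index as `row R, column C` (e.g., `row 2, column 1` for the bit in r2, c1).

Recompute each row's even parity and compare to rp:
  r0: data parity 1, sent rp 0 → mismatch
  r1: data parity 1, sent rp 1 → ok
  r2: data parity 1, sent rp 1 → ok
Recompute each column's even parity and compare to cp:
  c0: data parity 0, sent cp 1 → mismatch
  c1: data parity 0, sent cp 0 → ok
  c2: data parity 0, sent cp 0 → ok
  c3: data parity 1, sent cp 1 → ok
Exactly one row (r0) and one column (c0) fail → the flipped bit is at their intersection.

row 0, column 0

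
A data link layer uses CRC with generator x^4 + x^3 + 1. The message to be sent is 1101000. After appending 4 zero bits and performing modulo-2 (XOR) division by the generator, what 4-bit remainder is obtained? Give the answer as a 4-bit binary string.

Append 4 zeros: 11010000000. Divide by 11001 (XOR where the leading bit is 1):
  pos 0: 11010 XOR 11001 = 00011
  pos 3: 11000 XOR 11001 = 00001
Remainder (last 4 bits) = 1000. This is the CRC / FCS.

1000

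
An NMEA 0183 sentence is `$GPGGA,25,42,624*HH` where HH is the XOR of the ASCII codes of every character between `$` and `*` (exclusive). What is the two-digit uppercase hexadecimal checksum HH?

4B

XOR the ASCII codes of the payload characters:
  'G' = 0x47 → acc = 0x47
  'P' = 0x50 → acc = 0x17
  'G' = 0x47 → acc = 0x50
  'G' = 0x47 → acc = 0x17
  'A' = 0x41 → acc = 0x56
  ',' = 0x2C → acc = 0x7A
  '2' = 0x32 → acc = 0x48
  '5' = 0x35 → acc = 0x7D
  ',' = 0x2C → acc = 0x51
  '4' = 0x34 → acc = 0x65
  '2' = 0x32 → acc = 0x57
  ',' = 0x2C → acc = 0x7B
  '6' = 0x36 → acc = 0x4D
  '2' = 0x32 → acc = 0x7F
  '4' = 0x34 → acc = 0x4B
Checksum = 0x4B.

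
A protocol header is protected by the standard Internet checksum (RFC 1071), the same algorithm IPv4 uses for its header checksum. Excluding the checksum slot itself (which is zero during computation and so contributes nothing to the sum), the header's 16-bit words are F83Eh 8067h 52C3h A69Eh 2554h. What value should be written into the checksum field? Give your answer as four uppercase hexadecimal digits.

68A3

One's-complement addition (fold any carry out of bit 15 back into bit 0):
  0xF83E + 0x8067 = 0x178A5 → wrap carry → 0x78A6
  0x78A6 + 0x52C3 = 0x0CB69
  0xCB69 + 0xA69E = 0x17207 → wrap carry → 0x7208
  0x7208 + 0x2554 = 0x0975C
One's-complement sum = 0x975C.
Checksum = ~0x975C & 0xFFFF = 0x68A3.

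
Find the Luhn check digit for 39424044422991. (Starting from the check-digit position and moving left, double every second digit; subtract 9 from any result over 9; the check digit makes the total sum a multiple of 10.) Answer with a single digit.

Partial digits right→left: 1 9 9 2 2 4 4 4 0 4 2 4 9 3
Double every second digit counting from the check-digit position (so the 1st, 3rd, 5th, ... of the partial from the right).
  doubled (with −9 where >9): 2 9 4 8 0 4 9 → sum 36
  kept as-is: 9 2 4 4 4 4 3 → sum 30
Total = 36 + 30 = 66.
Check digit = (10 − (66 mod 10)) mod 10 = 4.

4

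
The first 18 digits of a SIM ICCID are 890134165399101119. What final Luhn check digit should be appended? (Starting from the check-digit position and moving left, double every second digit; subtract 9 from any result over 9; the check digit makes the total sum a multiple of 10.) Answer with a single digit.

Partial digits right→left: 9 1 1 1 0 1 9 9 3 5 6 1 4 3 1 0 9 8
Double every second digit counting from the check-digit position (so the 1st, 3rd, 5th, ... of the partial from the right).
  doubled (with −9 where >9): 9 2 0 9 6 3 8 2 9 → sum 48
  kept as-is: 1 1 1 9 5 1 3 0 8 → sum 29
Total = 48 + 29 = 77.
Check digit = (10 − (77 mod 10)) mod 10 = 3.

3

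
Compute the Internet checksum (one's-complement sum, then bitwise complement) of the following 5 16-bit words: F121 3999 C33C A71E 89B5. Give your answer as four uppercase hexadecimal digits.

One's-complement addition (fold any carry out of bit 15 back into bit 0):
  0xF121 + 0x3999 = 0x12ABA → wrap carry → 0x2ABB
  0x2ABB + 0xC33C = 0x0EDF7
  0xEDF7 + 0xA71E = 0x19515 → wrap carry → 0x9516
  0x9516 + 0x89B5 = 0x11ECB → wrap carry → 0x1ECC
One's-complement sum = 0x1ECC.
Checksum = ~0x1ECC & 0xFFFF = 0xE133.

E133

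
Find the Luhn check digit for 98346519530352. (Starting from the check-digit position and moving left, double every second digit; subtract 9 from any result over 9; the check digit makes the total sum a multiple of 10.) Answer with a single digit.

0

Partial digits right→left: 2 5 3 0 3 5 9 1 5 6 4 3 8 9
Double every second digit counting from the check-digit position (so the 1st, 3rd, 5th, ... of the partial from the right).
  doubled (with −9 where >9): 4 6 6 9 1 8 7 → sum 41
  kept as-is: 5 0 5 1 6 3 9 → sum 29
Total = 41 + 29 = 70.
Check digit = (10 − (70 mod 10)) mod 10 = 0.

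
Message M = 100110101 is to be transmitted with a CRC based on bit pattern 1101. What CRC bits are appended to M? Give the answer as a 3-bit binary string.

010

Append 3 zeros: 100110101000. Divide by 1101 (XOR where the leading bit is 1):
  pos 0: 1001 XOR 1101 = 0100
  pos 1: 1001 XOR 1101 = 0100
  pos 2: 1000 XOR 1101 = 0101
  pos 3: 1011 XOR 1101 = 0110
  pos 4: 1100 XOR 1101 = 0001
  pos 7: 1100 XOR 1101 = 0001
Remainder (last 3 bits) = 010. This is the CRC / FCS.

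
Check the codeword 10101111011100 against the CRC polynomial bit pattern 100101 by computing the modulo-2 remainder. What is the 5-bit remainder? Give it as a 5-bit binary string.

01110

Modulo-2 division of 10101111011100 by 100101:
  pos 0: 101011 XOR 100101 = 001110
  pos 2: 111011 XOR 100101 = 011110
  pos 3: 111100 XOR 100101 = 011001
  pos 4: 110011 XOR 100101 = 010110
  pos 5: 101101 XOR 100101 = 001000
  pos 7: 100010 XOR 100101 = 000111
Remainder = 01110 (nonzero — an error is detected).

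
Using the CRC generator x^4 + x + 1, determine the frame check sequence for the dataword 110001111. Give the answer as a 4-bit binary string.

Append 4 zeros: 1100011110000. Divide by 10011 (XOR where the leading bit is 1):
  pos 0: 11000 XOR 10011 = 01011
  pos 1: 10111 XOR 10011 = 00100
  pos 3: 10011 XOR 10011 = 00000
  pos 8: 10000 XOR 10011 = 00011
Remainder (last 4 bits) = 0011. This is the CRC / FCS.

0011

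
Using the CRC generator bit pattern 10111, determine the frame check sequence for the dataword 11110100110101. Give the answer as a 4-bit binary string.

1011

Append 4 zeros: 111101001101010000. Divide by 10111 (XOR where the leading bit is 1):
  pos 0: 11110 XOR 10111 = 01001
  pos 1: 10011 XOR 10111 = 00100
  pos 3: 10000 XOR 10111 = 00111
  pos 5: 11111 XOR 10111 = 01000
  pos 6: 10000 XOR 10111 = 00111
  pos 8: 11110 XOR 10111 = 01001
  pos 9: 10011 XOR 10111 = 00100
  pos 11: 10000 XOR 10111 = 00111
  pos 13: 11100 XOR 10111 = 01011
Remainder (last 4 bits) = 1011. This is the CRC / FCS.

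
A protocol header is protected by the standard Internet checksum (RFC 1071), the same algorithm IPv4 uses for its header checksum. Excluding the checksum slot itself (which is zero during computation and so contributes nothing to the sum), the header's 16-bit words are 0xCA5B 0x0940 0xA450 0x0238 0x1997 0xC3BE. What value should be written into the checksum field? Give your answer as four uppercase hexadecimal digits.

A885

One's-complement addition (fold any carry out of bit 15 back into bit 0):
  0xCA5B + 0x0940 = 0x0D39B
  0xD39B + 0xA450 = 0x177EB → wrap carry → 0x77EC
  0x77EC + 0x0238 = 0x07A24
  0x7A24 + 0x1997 = 0x093BB
  0x93BB + 0xC3BE = 0x15779 → wrap carry → 0x577A
One's-complement sum = 0x577A.
Checksum = ~0x577A & 0xFFFF = 0xA885.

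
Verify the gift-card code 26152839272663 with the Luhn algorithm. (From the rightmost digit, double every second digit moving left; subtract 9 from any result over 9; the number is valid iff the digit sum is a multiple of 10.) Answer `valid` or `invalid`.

From the right, keep odd positions and double even positions (subtract 9 from any doubled value over 9):
  doubled (positions 2,4,...): 3 4 4 6 4 2 4 → sum 27
  kept (positions 1,3,...): 3 6 7 9 8 5 6 → sum 44
Total = 71.
71 mod 10 = 1, so the number is invalid.

invalid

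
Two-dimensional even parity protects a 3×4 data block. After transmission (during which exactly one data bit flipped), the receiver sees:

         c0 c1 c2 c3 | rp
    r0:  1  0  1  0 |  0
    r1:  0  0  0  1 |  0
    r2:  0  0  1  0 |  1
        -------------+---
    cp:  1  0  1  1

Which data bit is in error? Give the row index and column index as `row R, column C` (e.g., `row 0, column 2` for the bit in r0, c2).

Recompute each row's even parity and compare to rp:
  r0: data parity 0, sent rp 0 → ok
  r1: data parity 1, sent rp 0 → mismatch
  r2: data parity 1, sent rp 1 → ok
Recompute each column's even parity and compare to cp:
  c0: data parity 1, sent cp 1 → ok
  c1: data parity 0, sent cp 0 → ok
  c2: data parity 0, sent cp 1 → mismatch
  c3: data parity 1, sent cp 1 → ok
Exactly one row (r1) and one column (c2) fail → the flipped bit is at their intersection.

row 1, column 2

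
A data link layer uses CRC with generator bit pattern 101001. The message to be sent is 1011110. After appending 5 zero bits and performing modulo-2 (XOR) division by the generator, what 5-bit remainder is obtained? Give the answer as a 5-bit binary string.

10111

Append 5 zeros: 101111000000. Divide by 101001 (XOR where the leading bit is 1):
  pos 0: 101111 XOR 101001 = 000110
  pos 3: 110000 XOR 101001 = 011001
  pos 4: 110010 XOR 101001 = 011011
  pos 5: 110110 XOR 101001 = 011111
  pos 6: 111110 XOR 101001 = 010111
Remainder (last 5 bits) = 10111. This is the CRC / FCS.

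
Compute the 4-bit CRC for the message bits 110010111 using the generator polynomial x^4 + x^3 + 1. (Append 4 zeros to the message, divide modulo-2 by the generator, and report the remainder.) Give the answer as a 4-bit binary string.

Append 4 zeros: 1100101110000. Divide by 11001 (XOR where the leading bit is 1):
  pos 0: 11001 XOR 11001 = 00000
  pos 6: 11100 XOR 11001 = 00101
  pos 8: 10100 XOR 11001 = 01101
Remainder (last 4 bits) = 1101. This is the CRC / FCS.

1101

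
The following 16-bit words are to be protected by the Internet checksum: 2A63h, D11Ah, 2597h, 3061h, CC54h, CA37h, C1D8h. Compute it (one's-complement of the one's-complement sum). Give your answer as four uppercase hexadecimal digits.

One's-complement addition (fold any carry out of bit 15 back into bit 0):
  0x2A63 + 0xD11A = 0x0FB7D
  0xFB7D + 0x2597 = 0x12114 → wrap carry → 0x2115
  0x2115 + 0x3061 = 0x05176
  0x5176 + 0xCC54 = 0x11DCA → wrap carry → 0x1DCB
  0x1DCB + 0xCA37 = 0x0E802
  0xE802 + 0xC1D8 = 0x1A9DA → wrap carry → 0xA9DB
One's-complement sum = 0xA9DB.
Checksum = ~0xA9DB & 0xFFFF = 0x5624.

5624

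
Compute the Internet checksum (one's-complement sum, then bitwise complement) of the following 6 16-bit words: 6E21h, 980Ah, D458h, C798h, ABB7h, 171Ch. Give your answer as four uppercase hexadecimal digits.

9B0E

One's-complement addition (fold any carry out of bit 15 back into bit 0):
  0x6E21 + 0x980A = 0x1062B → wrap carry → 0x062C
  0x062C + 0xD458 = 0x0DA84
  0xDA84 + 0xC798 = 0x1A21C → wrap carry → 0xA21D
  0xA21D + 0xABB7 = 0x14DD4 → wrap carry → 0x4DD5
  0x4DD5 + 0x171C = 0x064F1
One's-complement sum = 0x64F1.
Checksum = ~0x64F1 & 0xFFFF = 0x9B0E.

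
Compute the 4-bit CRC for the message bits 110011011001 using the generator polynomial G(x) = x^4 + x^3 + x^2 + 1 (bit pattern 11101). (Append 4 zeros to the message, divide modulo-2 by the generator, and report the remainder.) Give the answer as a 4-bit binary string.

1000

Append 4 zeros: 1100110110010000. Divide by 11101 (XOR where the leading bit is 1):
  pos 0: 11001 XOR 11101 = 00100
  pos 2: 10010 XOR 11101 = 01111
  pos 3: 11111 XOR 11101 = 00010
  pos 6: 10100 XOR 11101 = 01001
  pos 7: 10011 XOR 11101 = 01110
  pos 8: 11100 XOR 11101 = 00001
Remainder (last 4 bits) = 1000. This is the CRC / FCS.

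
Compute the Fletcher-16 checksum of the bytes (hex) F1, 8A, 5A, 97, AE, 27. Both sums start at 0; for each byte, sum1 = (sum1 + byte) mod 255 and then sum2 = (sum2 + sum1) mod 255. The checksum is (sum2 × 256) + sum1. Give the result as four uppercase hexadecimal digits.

Running sums (mod 255):
  after byte 0 (F1): sum1=241, sum2=241
  after byte 1 (8A): sum1=124, sum2=110
  after byte 2 (5A): sum1=214, sum2=69
  after byte 3 (97): sum1=110, sum2=179
  after byte 4 (AE): sum1=29, sum2=208
  after byte 5 (27): sum1=68, sum2=21
Checksum = sum2·256 + sum1 = 21·256 + 68 = 5444 = 0x1544.

1544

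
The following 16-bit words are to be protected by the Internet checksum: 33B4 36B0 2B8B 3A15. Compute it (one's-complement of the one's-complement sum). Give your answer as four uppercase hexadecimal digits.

2FFB

One's-complement addition (fold any carry out of bit 15 back into bit 0):
  0x33B4 + 0x36B0 = 0x06A64
  0x6A64 + 0x2B8B = 0x095EF
  0x95EF + 0x3A15 = 0x0D004
One's-complement sum = 0xD004.
Checksum = ~0xD004 & 0xFFFF = 0x2FFB.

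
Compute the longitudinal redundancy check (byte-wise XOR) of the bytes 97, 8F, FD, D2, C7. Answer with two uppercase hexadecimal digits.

F0

XOR the bytes together:
  start with 0x97
  0x97 ⊕ 0x8F = 0x18
  0x18 ⊕ 0xFD = 0xE5
  0xE5 ⊕ 0xD2 = 0x37
  0x37 ⊕ 0xC7 = 0xF0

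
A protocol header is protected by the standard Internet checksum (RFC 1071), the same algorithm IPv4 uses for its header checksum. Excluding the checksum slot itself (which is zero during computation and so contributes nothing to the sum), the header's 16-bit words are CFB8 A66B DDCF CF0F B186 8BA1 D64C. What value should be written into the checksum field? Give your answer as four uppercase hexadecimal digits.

One's-complement addition (fold any carry out of bit 15 back into bit 0):
  0xCFB8 + 0xA66B = 0x17623 → wrap carry → 0x7624
  0x7624 + 0xDDCF = 0x153F3 → wrap carry → 0x53F4
  0x53F4 + 0xCF0F = 0x12303 → wrap carry → 0x2304
  0x2304 + 0xB186 = 0x0D48A
  0xD48A + 0x8BA1 = 0x1602B → wrap carry → 0x602C
  0x602C + 0xD64C = 0x13678 → wrap carry → 0x3679
One's-complement sum = 0x3679.
Checksum = ~0x3679 & 0xFFFF = 0xC986.

C986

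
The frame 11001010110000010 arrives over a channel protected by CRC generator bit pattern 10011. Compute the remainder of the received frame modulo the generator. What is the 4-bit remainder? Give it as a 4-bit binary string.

Modulo-2 division of 11001010110000010 by 10011:
  pos 0: 11001 XOR 10011 = 01010
  pos 1: 10100 XOR 10011 = 00111
  pos 3: 11110 XOR 10011 = 01101
  pos 4: 11011 XOR 10011 = 01000
  pos 5: 10001 XOR 10011 = 00010
  pos 8: 10000 XOR 10011 = 00011
  pos 11: 11001 XOR 10011 = 01010
  pos 12: 10100 XOR 10011 = 00111
Remainder = 0111 (nonzero — an error is detected).

0111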